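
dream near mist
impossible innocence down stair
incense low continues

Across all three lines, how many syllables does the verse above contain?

18

Line 1: "dream near mist": 1+1+1 = 3
Line 2: "impossible innocence down stair": 4+3+1+1 = 9
Line 3: "incense low continues": 2+1+3 = 6
Total: 3 + 9 + 6 = 18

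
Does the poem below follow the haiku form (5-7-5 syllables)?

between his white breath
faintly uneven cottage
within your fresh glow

Line 1: between(2) + his(1) + white(1) + breath(1) = 5 ✓
Line 2: faintly(2) + uneven(3) + cottage(2) = 7 ✓
Line 3: within(2) + your(1) + fresh(1) + glow(1) = 5 ✓

Yes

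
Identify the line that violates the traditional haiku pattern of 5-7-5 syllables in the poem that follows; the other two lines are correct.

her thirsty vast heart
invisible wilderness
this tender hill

Line 3

Line 1: "her thirsty vast heart": 1+2+1+1 = 5 ✓
Line 2: "invisible wilderness": 4+3 = 7 ✓
Line 3: "this tender hill": 1+2+1 = 4 (expected 5)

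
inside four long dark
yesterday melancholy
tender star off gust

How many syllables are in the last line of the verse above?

5

The last line: tender (2), star (1), off (1), gust (1) → 5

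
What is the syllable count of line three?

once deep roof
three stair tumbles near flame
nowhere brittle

4

Line three: nowhere (2), brittle (2) → 4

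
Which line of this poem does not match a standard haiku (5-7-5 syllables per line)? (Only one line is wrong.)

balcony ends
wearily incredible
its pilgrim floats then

Line 1: "balcony ends": 3+1 = 4 (expected 5)
Line 2: "wearily incredible": 3+4 = 7 ✓
Line 3: "its pilgrim floats then": 1+2+1+1 = 5 ✓

The first line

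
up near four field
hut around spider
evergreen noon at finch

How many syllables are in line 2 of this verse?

Line 2: hut (1), around (2), spider (2) → 5

5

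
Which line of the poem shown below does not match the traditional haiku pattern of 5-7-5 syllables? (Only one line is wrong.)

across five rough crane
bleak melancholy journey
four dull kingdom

Line 3

Line 1: "across five rough crane": 2+1+1+1 = 5 ✓
Line 2: "bleak melancholy journey": 1+4+2 = 7 ✓
Line 3: "four dull kingdom": 1+1+2 = 4 (expected 5)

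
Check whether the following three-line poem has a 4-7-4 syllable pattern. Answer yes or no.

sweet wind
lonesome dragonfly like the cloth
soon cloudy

No

Line 1: "sweet wind": 1+1 = 2 (expected 4)
Line 2: "lonesome dragonfly like the cloth": 2+3+1+1+1 = 8 (expected 7)
Line 3: "soon cloudy": 1+2 = 3 (expected 4)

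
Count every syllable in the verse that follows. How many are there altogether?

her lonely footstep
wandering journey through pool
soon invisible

Line 1: her (1), lonely (2), footstep (2) → 5
Line 2: wandering (3), journey (2), through (1), pool (1) → 7
Line 3: soon (1), invisible (4) → 5
Total: 5 + 7 + 5 = 17

17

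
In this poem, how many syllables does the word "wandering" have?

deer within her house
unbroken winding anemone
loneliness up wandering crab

3

"wandering" has 3 syllables.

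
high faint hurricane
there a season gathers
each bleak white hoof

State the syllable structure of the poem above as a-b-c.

Line 1: high (1), faint (1), hurricane (3) → 5
Line 2: there (1), a (1), season (2), gathers (2) → 6
Line 3: each (1), bleak (1), white (1), hoof (1) → 4

5-6-4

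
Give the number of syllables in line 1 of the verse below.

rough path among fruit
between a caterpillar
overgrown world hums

Line 1: rough(1) + path(1) + among(2) + fruit(1) = 5

5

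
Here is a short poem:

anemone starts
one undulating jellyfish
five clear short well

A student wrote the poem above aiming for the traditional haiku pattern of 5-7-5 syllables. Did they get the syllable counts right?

No

Line 1: anemone(4) + starts(1) = 5 ✓
Line 2: one(1) + undulating(4) + jellyfish(3) = 8 (expected 7)
Line 3: five(1) + clear(1) + short(1) + well(1) = 4 (expected 5)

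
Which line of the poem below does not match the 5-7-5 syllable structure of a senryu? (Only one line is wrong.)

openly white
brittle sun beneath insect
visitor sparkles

The first line

Line 1: "openly white": 3+1 = 4 (expected 5)
Line 2: "brittle sun beneath insect": 2+1+2+2 = 7 ✓
Line 3: "visitor sparkles": 3+2 = 5 ✓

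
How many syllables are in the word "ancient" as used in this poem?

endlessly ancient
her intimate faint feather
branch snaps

2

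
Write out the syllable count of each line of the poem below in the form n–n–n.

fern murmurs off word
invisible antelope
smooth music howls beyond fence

5–7–7

Line 1: "fern murmurs off word": 1+2+1+1 = 5
Line 2: "invisible antelope": 4+3 = 7
Line 3: "smooth music howls beyond fence": 1+2+1+2+1 = 7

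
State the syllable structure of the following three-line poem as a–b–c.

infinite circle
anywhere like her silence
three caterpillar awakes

Line 1: "infinite circle": 3+2 = 5
Line 2: "anywhere like her silence": 3+1+1+2 = 7
Line 3: "three caterpillar awakes": 1+4+2 = 7

5–7–7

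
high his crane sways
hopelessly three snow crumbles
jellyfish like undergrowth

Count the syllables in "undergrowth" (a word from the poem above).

"undergrowth" has 3 syllables.

3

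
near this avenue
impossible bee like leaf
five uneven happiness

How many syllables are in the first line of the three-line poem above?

The first line: near (1), this (1), avenue (3) → 5

5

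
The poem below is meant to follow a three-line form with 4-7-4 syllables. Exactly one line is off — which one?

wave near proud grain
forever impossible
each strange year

The third line

Line 1: wave (1), near (1), proud (1), grain (1) → 4 ✓
Line 2: forever (3), impossible (4) → 7 ✓
Line 3: each (1), strange (1), year (1) → 3 (expected 4)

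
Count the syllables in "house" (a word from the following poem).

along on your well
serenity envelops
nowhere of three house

1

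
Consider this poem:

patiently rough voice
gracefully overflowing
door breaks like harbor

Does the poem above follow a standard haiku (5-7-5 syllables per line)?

Yes

Line 1: patiently(3) + rough(1) + voice(1) = 5 ✓
Line 2: gracefully(3) + overflowing(4) = 7 ✓
Line 3: door(1) + breaks(1) + like(1) + harbor(2) = 5 ✓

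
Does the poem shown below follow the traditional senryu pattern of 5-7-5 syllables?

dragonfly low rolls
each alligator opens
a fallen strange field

Yes

Line 1: dragonfly (3), low (1), rolls (1) → 5 ✓
Line 2: each (1), alligator (4), opens (2) → 7 ✓
Line 3: a (1), fallen (2), strange (1), field (1) → 5 ✓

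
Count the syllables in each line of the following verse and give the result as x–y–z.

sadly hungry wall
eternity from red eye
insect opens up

Line 1: "sadly hungry wall": 2+2+1 = 5
Line 2: "eternity from red eye": 4+1+1+1 = 7
Line 3: "insect opens up": 2+2+1 = 5

5–7–5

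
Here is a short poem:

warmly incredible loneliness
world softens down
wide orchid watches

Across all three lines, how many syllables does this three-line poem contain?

Line 1: warmly (2), incredible (4), loneliness (3) → 9
Line 2: world (1), softens (2), down (1) → 4
Line 3: wide (1), orchid (2), watches (2) → 5
Total: 9 + 4 + 5 = 18

18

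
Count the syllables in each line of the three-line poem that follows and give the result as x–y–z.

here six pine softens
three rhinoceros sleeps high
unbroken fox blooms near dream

5–7–7

Line 1: "here six pine softens": 1+1+1+2 = 5
Line 2: "three rhinoceros sleeps high": 1+4+1+1 = 7
Line 3: "unbroken fox blooms near dream": 3+1+1+1+1 = 7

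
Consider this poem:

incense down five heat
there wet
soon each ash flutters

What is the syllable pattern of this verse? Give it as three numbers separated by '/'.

5/2/5

Line 1: "incense down five heat": 2+1+1+1 = 5
Line 2: "there wet": 1+1 = 2
Line 3: "soon each ash flutters": 1+1+1+2 = 5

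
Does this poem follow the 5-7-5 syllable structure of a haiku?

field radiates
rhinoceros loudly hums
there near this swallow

No

Line 1: field (1), radiates (3) → 4 (expected 5)
Line 2: rhinoceros (4), loudly (2), hums (1) → 7 ✓
Line 3: there (1), near (1), this (1), swallow (2) → 5 ✓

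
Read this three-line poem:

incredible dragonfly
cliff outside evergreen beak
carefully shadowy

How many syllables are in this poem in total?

Line 1: "incredible dragonfly": 4+3 = 7
Line 2: "cliff outside evergreen beak": 1+2+3+1 = 7
Line 3: "carefully shadowy": 3+3 = 6
Total: 7 + 7 + 6 = 20

20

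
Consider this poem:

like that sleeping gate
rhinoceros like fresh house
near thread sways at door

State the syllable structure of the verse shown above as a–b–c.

Line 1: like (1), that (1), sleeping (2), gate (1) → 5
Line 2: rhinoceros (4), like (1), fresh (1), house (1) → 7
Line 3: near (1), thread (1), sways (1), at (1), door (1) → 5

5–7–5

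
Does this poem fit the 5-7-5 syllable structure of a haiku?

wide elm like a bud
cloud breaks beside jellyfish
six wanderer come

Yes

Line 1: "wide elm like a bud": 1+1+1+1+1 = 5 ✓
Line 2: "cloud breaks beside jellyfish": 1+1+2+3 = 7 ✓
Line 3: "six wanderer come": 1+3+1 = 5 ✓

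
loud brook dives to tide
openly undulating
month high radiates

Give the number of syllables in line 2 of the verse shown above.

7

Line 2: openly(3) + undulating(4) = 7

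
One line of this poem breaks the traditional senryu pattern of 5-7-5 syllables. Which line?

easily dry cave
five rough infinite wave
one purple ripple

Line 2

Line 1: easily (3), dry (1), cave (1) → 5 ✓
Line 2: five (1), rough (1), infinite (3), wave (1) → 6 (expected 7)
Line 3: one (1), purple (2), ripple (2) → 5 ✓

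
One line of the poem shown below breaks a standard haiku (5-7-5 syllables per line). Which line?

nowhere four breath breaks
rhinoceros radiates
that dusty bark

Line 1: "nowhere four breath breaks": 2+1+1+1 = 5 ✓
Line 2: "rhinoceros radiates": 4+3 = 7 ✓
Line 3: "that dusty bark": 1+2+1 = 4 (expected 5)

Line 3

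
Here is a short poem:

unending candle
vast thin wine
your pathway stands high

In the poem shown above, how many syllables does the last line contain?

5

The last line: "your pathway stands high": 1+2+1+1 = 5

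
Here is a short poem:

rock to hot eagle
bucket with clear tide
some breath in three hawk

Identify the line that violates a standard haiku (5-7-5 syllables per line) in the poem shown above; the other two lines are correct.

The second line

Line 1: rock(1) + to(1) + hot(1) + eagle(2) = 5 ✓
Line 2: bucket(2) + with(1) + clear(1) + tide(1) = 5 (expected 7)
Line 3: some(1) + breath(1) + in(1) + three(1) + hawk(1) = 5 ✓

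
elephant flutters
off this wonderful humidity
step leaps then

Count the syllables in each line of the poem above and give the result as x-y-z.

5-9-3

Line 1: "elephant flutters": 3+2 = 5
Line 2: "off this wonderful humidity": 1+1+3+4 = 9
Line 3: "step leaps then": 1+1+1 = 3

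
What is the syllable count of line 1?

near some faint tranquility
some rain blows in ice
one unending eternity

Line 1: near(1) + some(1) + faint(1) + tranquility(4) = 7

7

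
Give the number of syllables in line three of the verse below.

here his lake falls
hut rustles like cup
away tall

Line three: away (2), tall (1) → 3

3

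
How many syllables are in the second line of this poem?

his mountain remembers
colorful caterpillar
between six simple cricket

The second line: colorful (3), caterpillar (4) → 7

7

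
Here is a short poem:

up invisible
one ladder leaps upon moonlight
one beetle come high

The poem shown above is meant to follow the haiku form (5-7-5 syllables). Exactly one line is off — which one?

Line 2

Line 1: up(1) + invisible(4) = 5 ✓
Line 2: one(1) + ladder(2) + leaps(1) + upon(2) + moonlight(2) = 8 (expected 7)
Line 3: one(1) + beetle(2) + come(1) + high(1) = 5 ✓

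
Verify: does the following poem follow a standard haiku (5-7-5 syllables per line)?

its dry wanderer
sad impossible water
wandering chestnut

Yes

Line 1: its(1) + dry(1) + wanderer(3) = 5 ✓
Line 2: sad(1) + impossible(4) + water(2) = 7 ✓
Line 3: wandering(3) + chestnut(2) = 5 ✓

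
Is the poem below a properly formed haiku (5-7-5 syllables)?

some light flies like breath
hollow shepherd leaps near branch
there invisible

Yes

Line 1: "some light flies like breath": 1+1+1+1+1 = 5 ✓
Line 2: "hollow shepherd leaps near branch": 2+2+1+1+1 = 7 ✓
Line 3: "there invisible": 1+4 = 5 ✓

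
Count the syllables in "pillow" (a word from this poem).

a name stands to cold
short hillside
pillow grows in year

"pillow" has 2 syllables.

2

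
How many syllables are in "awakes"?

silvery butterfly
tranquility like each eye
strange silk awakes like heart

2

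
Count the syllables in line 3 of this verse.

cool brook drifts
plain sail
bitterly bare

Line 3: bitterly(3) + bare(1) = 4

4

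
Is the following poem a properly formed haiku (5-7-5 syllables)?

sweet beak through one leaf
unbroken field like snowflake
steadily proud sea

Yes

Line 1: "sweet beak through one leaf": 1+1+1+1+1 = 5 ✓
Line 2: "unbroken field like snowflake": 3+1+1+2 = 7 ✓
Line 3: "steadily proud sea": 3+1+1 = 5 ✓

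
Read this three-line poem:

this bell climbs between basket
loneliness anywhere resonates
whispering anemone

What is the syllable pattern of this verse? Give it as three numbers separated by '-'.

Line 1: "this bell climbs between basket": 1+1+1+2+2 = 7
Line 2: "loneliness anywhere resonates": 3+3+3 = 9
Line 3: "whispering anemone": 3+4 = 7

7-9-7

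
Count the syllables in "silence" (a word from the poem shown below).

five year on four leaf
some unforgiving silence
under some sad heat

2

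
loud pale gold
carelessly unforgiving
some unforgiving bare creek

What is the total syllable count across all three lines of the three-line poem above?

Line 1: loud (1), pale (1), gold (1) → 3
Line 2: carelessly (3), unforgiving (4) → 7
Line 3: some (1), unforgiving (4), bare (1), creek (1) → 7
Total: 3 + 7 + 7 = 17

17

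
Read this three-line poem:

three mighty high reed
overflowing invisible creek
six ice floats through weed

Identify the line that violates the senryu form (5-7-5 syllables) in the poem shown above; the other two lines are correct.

Line 2

Line 1: "three mighty high reed": 1+2+1+1 = 5 ✓
Line 2: "overflowing invisible creek": 4+4+1 = 9 (expected 7)
Line 3: "six ice floats through weed": 1+1+1+1+1 = 5 ✓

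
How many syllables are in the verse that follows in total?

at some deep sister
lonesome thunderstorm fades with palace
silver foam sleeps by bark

Line 1: at(1) + some(1) + deep(1) + sister(2) = 5
Line 2: lonesome(2) + thunderstorm(3) + fades(1) + with(1) + palace(2) = 9
Line 3: silver(2) + foam(1) + sleeps(1) + by(1) + bark(1) = 6
Total: 5 + 9 + 6 = 20

20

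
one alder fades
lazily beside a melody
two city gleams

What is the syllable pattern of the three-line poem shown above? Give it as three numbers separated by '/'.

4/9/4

Line 1: "one alder fades": 1+2+1 = 4
Line 2: "lazily beside a melody": 3+2+1+3 = 9
Line 3: "two city gleams": 1+2+1 = 4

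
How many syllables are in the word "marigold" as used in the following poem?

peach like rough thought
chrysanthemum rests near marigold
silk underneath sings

3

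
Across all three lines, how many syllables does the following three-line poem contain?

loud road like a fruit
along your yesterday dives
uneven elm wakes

17

Line 1: "loud road like a fruit": 1+1+1+1+1 = 5
Line 2: "along your yesterday dives": 2+1+3+1 = 7
Line 3: "uneven elm wakes": 3+1+1 = 5
Total: 5 + 7 + 5 = 17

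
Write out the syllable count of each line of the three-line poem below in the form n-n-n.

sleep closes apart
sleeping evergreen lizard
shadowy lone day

5-7-5

Line 1: sleep(1) + closes(2) + apart(2) = 5
Line 2: sleeping(2) + evergreen(3) + lizard(2) = 7
Line 3: shadowy(3) + lone(1) + day(1) = 5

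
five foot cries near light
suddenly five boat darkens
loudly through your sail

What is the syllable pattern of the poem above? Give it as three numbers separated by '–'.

Line 1: five (1), foot (1), cries (1), near (1), light (1) → 5
Line 2: suddenly (3), five (1), boat (1), darkens (2) → 7
Line 3: loudly (2), through (1), your (1), sail (1) → 5

5–7–5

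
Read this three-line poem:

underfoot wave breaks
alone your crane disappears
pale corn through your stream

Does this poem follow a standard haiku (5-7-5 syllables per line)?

Yes

Line 1: "underfoot wave breaks": 3+1+1 = 5 ✓
Line 2: "alone your crane disappears": 2+1+1+3 = 7 ✓
Line 3: "pale corn through your stream": 1+1+1+1+1 = 5 ✓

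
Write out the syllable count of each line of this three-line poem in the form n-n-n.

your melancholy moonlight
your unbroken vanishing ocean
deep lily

Line 1: "your melancholy moonlight": 1+4+2 = 7
Line 2: "your unbroken vanishing ocean": 1+3+3+2 = 9
Line 3: "deep lily": 1+2 = 3

7-9-3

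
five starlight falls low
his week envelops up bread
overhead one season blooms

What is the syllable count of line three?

Line three: overhead(3) + one(1) + season(2) + blooms(1) = 7

7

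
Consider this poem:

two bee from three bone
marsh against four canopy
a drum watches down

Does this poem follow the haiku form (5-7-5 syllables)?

Yes

Line 1: "two bee from three bone": 1+1+1+1+1 = 5 ✓
Line 2: "marsh against four canopy": 1+2+1+3 = 7 ✓
Line 3: "a drum watches down": 1+1+2+1 = 5 ✓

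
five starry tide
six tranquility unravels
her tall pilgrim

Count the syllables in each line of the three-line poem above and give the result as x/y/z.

4/8/4

Line 1: five(1) + starry(2) + tide(1) = 4
Line 2: six(1) + tranquility(4) + unravels(3) = 8
Line 3: her(1) + tall(1) + pilgrim(2) = 4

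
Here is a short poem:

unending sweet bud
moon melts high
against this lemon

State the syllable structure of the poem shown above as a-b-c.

Line 1: unending(3) + sweet(1) + bud(1) = 5
Line 2: moon(1) + melts(1) + high(1) = 3
Line 3: against(2) + this(1) + lemon(2) = 5

5-3-5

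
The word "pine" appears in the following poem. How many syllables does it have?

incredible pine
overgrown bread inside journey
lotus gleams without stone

"pine" has 1 syllable.

1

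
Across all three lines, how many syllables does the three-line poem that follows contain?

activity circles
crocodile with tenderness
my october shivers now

20

Line 1: "activity circles": 4+2 = 6
Line 2: "crocodile with tenderness": 3+1+3 = 7
Line 3: "my october shivers now": 1+3+2+1 = 7
Total: 6 + 7 + 7 = 20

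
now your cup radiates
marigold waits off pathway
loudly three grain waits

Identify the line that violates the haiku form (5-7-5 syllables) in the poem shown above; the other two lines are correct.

Line 1

Line 1: now(1) + your(1) + cup(1) + radiates(3) = 6 (expected 5)
Line 2: marigold(3) + waits(1) + off(1) + pathway(2) = 7 ✓
Line 3: loudly(2) + three(1) + grain(1) + waits(1) = 5 ✓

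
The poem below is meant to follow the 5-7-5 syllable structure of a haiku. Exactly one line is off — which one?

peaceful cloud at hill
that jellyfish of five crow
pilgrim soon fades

Line 1: "peaceful cloud at hill": 2+1+1+1 = 5 ✓
Line 2: "that jellyfish of five crow": 1+3+1+1+1 = 7 ✓
Line 3: "pilgrim soon fades": 2+1+1 = 4 (expected 5)

Line 3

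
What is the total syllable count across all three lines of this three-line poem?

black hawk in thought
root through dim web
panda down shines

12

Line 1: "black hawk in thought": 1+1+1+1 = 4
Line 2: "root through dim web": 1+1+1+1 = 4
Line 3: "panda down shines": 2+1+1 = 4
Total: 4 + 4 + 4 = 12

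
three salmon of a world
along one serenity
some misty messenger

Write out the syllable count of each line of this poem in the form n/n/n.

Line 1: "three salmon of a world": 1+2+1+1+1 = 6
Line 2: "along one serenity": 2+1+4 = 7
Line 3: "some misty messenger": 1+2+3 = 6

6/7/6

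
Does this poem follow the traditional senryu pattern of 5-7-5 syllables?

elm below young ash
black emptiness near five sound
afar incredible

No

Line 1: elm (1), below (2), young (1), ash (1) → 5 ✓
Line 2: black (1), emptiness (3), near (1), five (1), sound (1) → 7 ✓
Line 3: afar (2), incredible (4) → 6 (expected 5)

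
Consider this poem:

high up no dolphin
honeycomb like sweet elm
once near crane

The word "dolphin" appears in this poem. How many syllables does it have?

"dolphin" has 2 syllables.

2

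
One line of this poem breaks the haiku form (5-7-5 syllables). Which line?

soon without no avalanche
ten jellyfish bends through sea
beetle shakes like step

Line 1: "soon without no avalanche": 1+2+1+3 = 7 (expected 5)
Line 2: "ten jellyfish bends through sea": 1+3+1+1+1 = 7 ✓
Line 3: "beetle shakes like step": 2+1+1+1 = 5 ✓

The first line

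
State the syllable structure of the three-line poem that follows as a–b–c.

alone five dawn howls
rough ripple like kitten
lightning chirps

Line 1: alone(2) + five(1) + dawn(1) + howls(1) = 5
Line 2: rough(1) + ripple(2) + like(1) + kitten(2) = 6
Line 3: lightning(2) + chirps(1) = 3

5–6–3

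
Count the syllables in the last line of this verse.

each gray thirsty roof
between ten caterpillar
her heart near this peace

5

The last line: her (1), heart (1), near (1), this (1), peace (1) → 5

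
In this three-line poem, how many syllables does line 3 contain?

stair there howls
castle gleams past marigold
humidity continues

Line 3: "humidity continues": 4+3 = 7

7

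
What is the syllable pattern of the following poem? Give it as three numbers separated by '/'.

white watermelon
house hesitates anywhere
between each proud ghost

Line 1: "white watermelon": 1+4 = 5
Line 2: "house hesitates anywhere": 1+3+3 = 7
Line 3: "between each proud ghost": 2+1+1+1 = 5

5/7/5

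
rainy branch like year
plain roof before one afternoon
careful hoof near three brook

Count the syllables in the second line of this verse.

8

The second line: plain (1), roof (1), before (2), one (1), afternoon (3) → 8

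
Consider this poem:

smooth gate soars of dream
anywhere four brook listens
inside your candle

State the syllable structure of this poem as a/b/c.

5/7/5

Line 1: smooth(1) + gate(1) + soars(1) + of(1) + dream(1) = 5
Line 2: anywhere(3) + four(1) + brook(1) + listens(2) = 7
Line 3: inside(2) + your(1) + candle(2) = 5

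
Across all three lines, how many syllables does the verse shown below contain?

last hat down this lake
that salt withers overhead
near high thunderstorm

Line 1: last (1), hat (1), down (1), this (1), lake (1) → 5
Line 2: that (1), salt (1), withers (2), overhead (3) → 7
Line 3: near (1), high (1), thunderstorm (3) → 5
Total: 5 + 7 + 5 = 17

17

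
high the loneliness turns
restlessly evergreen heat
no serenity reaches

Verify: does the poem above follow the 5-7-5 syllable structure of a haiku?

Line 1: high (1), the (1), loneliness (3), turns (1) → 6 (expected 5)
Line 2: restlessly (3), evergreen (3), heat (1) → 7 ✓
Line 3: no (1), serenity (4), reaches (2) → 7 (expected 5)

No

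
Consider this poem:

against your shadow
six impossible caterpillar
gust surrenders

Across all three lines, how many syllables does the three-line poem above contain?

18

Line 1: against(2) + your(1) + shadow(2) = 5
Line 2: six(1) + impossible(4) + caterpillar(4) = 9
Line 3: gust(1) + surrenders(3) = 4
Total: 5 + 9 + 4 = 18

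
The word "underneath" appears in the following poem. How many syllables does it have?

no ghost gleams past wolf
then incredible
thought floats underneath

"underneath" has 3 syllables.

3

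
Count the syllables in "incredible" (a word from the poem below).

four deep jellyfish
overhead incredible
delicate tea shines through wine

4

"incredible" has 4 syllables.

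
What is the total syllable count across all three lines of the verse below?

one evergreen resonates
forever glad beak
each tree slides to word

Line 1: "one evergreen resonates": 1+3+3 = 7
Line 2: "forever glad beak": 3+1+1 = 5
Line 3: "each tree slides to word": 1+1+1+1+1 = 5
Total: 7 + 5 + 5 = 17

17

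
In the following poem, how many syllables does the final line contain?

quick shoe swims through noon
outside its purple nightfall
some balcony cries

The final line: some (1), balcony (3), cries (1) → 5

5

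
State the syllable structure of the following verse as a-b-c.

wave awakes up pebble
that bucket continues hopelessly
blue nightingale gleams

Line 1: wave (1), awakes (2), up (1), pebble (2) → 6
Line 2: that (1), bucket (2), continues (3), hopelessly (3) → 9
Line 3: blue (1), nightingale (3), gleams (1) → 5

6-9-5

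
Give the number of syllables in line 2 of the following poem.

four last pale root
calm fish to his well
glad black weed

5

Line 2: calm (1), fish (1), to (1), his (1), well (1) → 5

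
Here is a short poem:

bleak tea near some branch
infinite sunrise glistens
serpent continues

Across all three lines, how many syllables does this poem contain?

Line 1: "bleak tea near some branch": 1+1+1+1+1 = 5
Line 2: "infinite sunrise glistens": 3+2+2 = 7
Line 3: "serpent continues": 2+3 = 5
Total: 5 + 7 + 5 = 17

17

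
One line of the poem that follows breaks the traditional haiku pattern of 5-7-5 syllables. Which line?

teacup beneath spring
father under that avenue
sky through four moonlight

Line 2

Line 1: "teacup beneath spring": 2+2+1 = 5 ✓
Line 2: "father under that avenue": 2+2+1+3 = 8 (expected 7)
Line 3: "sky through four moonlight": 1+1+1+2 = 5 ✓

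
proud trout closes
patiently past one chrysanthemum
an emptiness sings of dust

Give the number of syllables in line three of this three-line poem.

Line three: an (1), emptiness (3), sings (1), of (1), dust (1) → 7

7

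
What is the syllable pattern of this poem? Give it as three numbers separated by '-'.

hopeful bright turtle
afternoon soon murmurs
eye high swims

Line 1: hopeful(2) + bright(1) + turtle(2) = 5
Line 2: afternoon(3) + soon(1) + murmurs(2) = 6
Line 3: eye(1) + high(1) + swims(1) = 3

5-6-3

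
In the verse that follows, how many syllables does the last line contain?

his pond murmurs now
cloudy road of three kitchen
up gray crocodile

5

The last line: "up gray crocodile": 1+1+3 = 5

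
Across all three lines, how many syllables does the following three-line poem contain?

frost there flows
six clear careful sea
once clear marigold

Line 1: "frost there flows": 1+1+1 = 3
Line 2: "six clear careful sea": 1+1+2+1 = 5
Line 3: "once clear marigold": 1+1+3 = 5
Total: 3 + 5 + 5 = 13

13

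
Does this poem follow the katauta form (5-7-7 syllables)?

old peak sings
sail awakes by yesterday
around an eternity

No

Line 1: "old peak sings": 1+1+1 = 3 (expected 5)
Line 2: "sail awakes by yesterday": 1+2+1+3 = 7 ✓
Line 3: "around an eternity": 2+1+4 = 7 ✓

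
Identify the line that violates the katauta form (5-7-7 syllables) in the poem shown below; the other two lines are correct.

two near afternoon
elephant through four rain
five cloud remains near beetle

The second line

Line 1: two (1), near (1), afternoon (3) → 5 ✓
Line 2: elephant (3), through (1), four (1), rain (1) → 6 (expected 7)
Line 3: five (1), cloud (1), remains (2), near (1), beetle (2) → 7 ✓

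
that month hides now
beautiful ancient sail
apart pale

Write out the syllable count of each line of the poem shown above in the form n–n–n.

Line 1: that(1) + month(1) + hides(1) + now(1) = 4
Line 2: beautiful(3) + ancient(2) + sail(1) = 6
Line 3: apart(2) + pale(1) = 3

4–6–3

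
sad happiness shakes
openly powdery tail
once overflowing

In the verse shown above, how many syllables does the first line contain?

5

The first line: sad (1), happiness (3), shakes (1) → 5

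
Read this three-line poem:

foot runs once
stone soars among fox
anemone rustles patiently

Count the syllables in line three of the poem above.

9

Line three: anemone (4), rustles (2), patiently (3) → 9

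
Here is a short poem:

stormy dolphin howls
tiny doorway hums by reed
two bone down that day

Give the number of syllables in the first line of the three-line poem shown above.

The first line: "stormy dolphin howls": 2+2+1 = 5

5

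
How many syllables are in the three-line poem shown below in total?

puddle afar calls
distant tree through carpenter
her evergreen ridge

17

Line 1: puddle(2) + afar(2) + calls(1) = 5
Line 2: distant(2) + tree(1) + through(1) + carpenter(3) = 7
Line 3: her(1) + evergreen(3) + ridge(1) = 5
Total: 5 + 7 + 5 = 17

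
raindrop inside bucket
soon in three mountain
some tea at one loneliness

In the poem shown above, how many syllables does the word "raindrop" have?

2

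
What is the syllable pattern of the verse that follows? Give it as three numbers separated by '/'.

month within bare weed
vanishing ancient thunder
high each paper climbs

Line 1: "month within bare weed": 1+2+1+1 = 5
Line 2: "vanishing ancient thunder": 3+2+2 = 7
Line 3: "high each paper climbs": 1+1+2+1 = 5

5/7/5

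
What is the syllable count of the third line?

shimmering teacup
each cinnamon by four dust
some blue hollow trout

The third line: "some blue hollow trout": 1+1+2+1 = 5

5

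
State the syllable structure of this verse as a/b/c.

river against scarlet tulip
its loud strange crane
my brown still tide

Line 1: river (2), against (2), scarlet (2), tulip (2) → 8
Line 2: its (1), loud (1), strange (1), crane (1) → 4
Line 3: my (1), brown (1), still (1), tide (1) → 4

8/4/4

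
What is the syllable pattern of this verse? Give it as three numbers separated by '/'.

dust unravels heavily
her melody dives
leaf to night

7/5/3

Line 1: "dust unravels heavily": 1+3+3 = 7
Line 2: "her melody dives": 1+3+1 = 5
Line 3: "leaf to night": 1+1+1 = 3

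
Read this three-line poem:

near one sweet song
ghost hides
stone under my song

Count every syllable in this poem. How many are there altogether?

11

Line 1: near(1) + one(1) + sweet(1) + song(1) = 4
Line 2: ghost(1) + hides(1) = 2
Line 3: stone(1) + under(2) + my(1) + song(1) = 5
Total: 4 + 2 + 5 = 11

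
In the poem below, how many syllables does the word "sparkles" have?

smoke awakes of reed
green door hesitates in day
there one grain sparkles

"sparkles" has 2 syllables.

2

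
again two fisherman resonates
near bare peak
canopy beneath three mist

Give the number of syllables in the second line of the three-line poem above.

3

The second line: near (1), bare (1), peak (1) → 3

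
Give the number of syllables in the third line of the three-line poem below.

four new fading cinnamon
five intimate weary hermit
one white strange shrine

The third line: one (1), white (1), strange (1), shrine (1) → 4

4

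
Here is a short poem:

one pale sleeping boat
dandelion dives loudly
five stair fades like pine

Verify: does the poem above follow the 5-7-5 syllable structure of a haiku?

Line 1: "one pale sleeping boat": 1+1+2+1 = 5 ✓
Line 2: "dandelion dives loudly": 4+1+2 = 7 ✓
Line 3: "five stair fades like pine": 1+1+1+1+1 = 5 ✓

Yes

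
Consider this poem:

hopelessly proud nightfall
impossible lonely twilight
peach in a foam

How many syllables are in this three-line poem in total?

Line 1: hopelessly (3), proud (1), nightfall (2) → 6
Line 2: impossible (4), lonely (2), twilight (2) → 8
Line 3: peach (1), in (1), a (1), foam (1) → 4
Total: 6 + 8 + 4 = 18

18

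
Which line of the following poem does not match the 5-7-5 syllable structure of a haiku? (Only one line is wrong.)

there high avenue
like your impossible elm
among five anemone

Line 3

Line 1: "there high avenue": 1+1+3 = 5 ✓
Line 2: "like your impossible elm": 1+1+4+1 = 7 ✓
Line 3: "among five anemone": 2+1+4 = 7 (expected 5)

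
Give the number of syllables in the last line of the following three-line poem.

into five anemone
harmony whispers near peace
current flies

3

The last line: current (2), flies (1) → 3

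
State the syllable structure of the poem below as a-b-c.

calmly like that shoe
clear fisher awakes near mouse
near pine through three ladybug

5-7-7

Line 1: calmly (2), like (1), that (1), shoe (1) → 5
Line 2: clear (1), fisher (2), awakes (2), near (1), mouse (1) → 7
Line 3: near (1), pine (1), through (1), three (1), ladybug (3) → 7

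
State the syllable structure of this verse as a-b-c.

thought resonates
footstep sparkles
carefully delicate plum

Line 1: thought (1), resonates (3) → 4
Line 2: footstep (2), sparkles (2) → 4
Line 3: carefully (3), delicate (3), plum (1) → 7

4-4-7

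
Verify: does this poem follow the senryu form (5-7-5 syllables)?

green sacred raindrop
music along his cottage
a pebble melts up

Yes

Line 1: green(1) + sacred(2) + raindrop(2) = 5 ✓
Line 2: music(2) + along(2) + his(1) + cottage(2) = 7 ✓
Line 3: a(1) + pebble(2) + melts(1) + up(1) = 5 ✓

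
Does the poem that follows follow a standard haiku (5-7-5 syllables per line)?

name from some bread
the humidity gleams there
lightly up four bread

No

Line 1: name(1) + from(1) + some(1) + bread(1) = 4 (expected 5)
Line 2: the(1) + humidity(4) + gleams(1) + there(1) = 7 ✓
Line 3: lightly(2) + up(1) + four(1) + bread(1) = 5 ✓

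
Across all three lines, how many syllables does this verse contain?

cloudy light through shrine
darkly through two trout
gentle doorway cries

15

Line 1: cloudy (2), light (1), through (1), shrine (1) → 5
Line 2: darkly (2), through (1), two (1), trout (1) → 5
Line 3: gentle (2), doorway (2), cries (1) → 5
Total: 5 + 5 + 5 = 15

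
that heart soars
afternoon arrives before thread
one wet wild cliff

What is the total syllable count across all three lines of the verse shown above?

15

Line 1: that(1) + heart(1) + soars(1) = 3
Line 2: afternoon(3) + arrives(2) + before(2) + thread(1) = 8
Line 3: one(1) + wet(1) + wild(1) + cliff(1) = 4
Total: 3 + 8 + 4 = 15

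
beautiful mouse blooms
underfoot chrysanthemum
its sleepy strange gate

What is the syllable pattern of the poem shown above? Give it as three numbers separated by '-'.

Line 1: beautiful (3), mouse (1), blooms (1) → 5
Line 2: underfoot (3), chrysanthemum (4) → 7
Line 3: its (1), sleepy (2), strange (1), gate (1) → 5

5-7-5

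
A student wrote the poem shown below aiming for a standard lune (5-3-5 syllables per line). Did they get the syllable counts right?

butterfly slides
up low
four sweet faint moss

Line 1: "butterfly slides": 3+1 = 4 (expected 5)
Line 2: "up low": 1+1 = 2 (expected 3)
Line 3: "four sweet faint moss": 1+1+1+1 = 4 (expected 5)

No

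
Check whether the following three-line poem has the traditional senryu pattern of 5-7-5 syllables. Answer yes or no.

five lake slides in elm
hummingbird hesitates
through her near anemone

Line 1: five (1), lake (1), slides (1), in (1), elm (1) → 5 ✓
Line 2: hummingbird (3), hesitates (3) → 6 (expected 7)
Line 3: through (1), her (1), near (1), anemone (4) → 7 (expected 5)

No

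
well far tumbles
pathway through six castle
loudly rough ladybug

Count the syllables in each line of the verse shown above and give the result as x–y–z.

4–6–6

Line 1: "well far tumbles": 1+1+2 = 4
Line 2: "pathway through six castle": 2+1+1+2 = 6
Line 3: "loudly rough ladybug": 2+1+3 = 6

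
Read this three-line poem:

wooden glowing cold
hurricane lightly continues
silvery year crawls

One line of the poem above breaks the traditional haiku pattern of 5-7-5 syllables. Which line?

Line 1: "wooden glowing cold": 2+2+1 = 5 ✓
Line 2: "hurricane lightly continues": 3+2+3 = 8 (expected 7)
Line 3: "silvery year crawls": 3+1+1 = 5 ✓

Line 2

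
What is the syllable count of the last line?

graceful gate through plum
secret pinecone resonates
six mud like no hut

5

The last line: "six mud like no hut": 1+1+1+1+1 = 5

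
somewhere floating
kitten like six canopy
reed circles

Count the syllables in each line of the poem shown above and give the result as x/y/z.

4/7/3

Line 1: somewhere (2), floating (2) → 4
Line 2: kitten (2), like (1), six (1), canopy (3) → 7
Line 3: reed (1), circles (2) → 3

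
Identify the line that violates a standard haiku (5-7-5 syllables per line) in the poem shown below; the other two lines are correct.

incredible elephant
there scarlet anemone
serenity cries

The first line

Line 1: incredible(4) + elephant(3) = 7 (expected 5)
Line 2: there(1) + scarlet(2) + anemone(4) = 7 ✓
Line 3: serenity(4) + cries(1) = 5 ✓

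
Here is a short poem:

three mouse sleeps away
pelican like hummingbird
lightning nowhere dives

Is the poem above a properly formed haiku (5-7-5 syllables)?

Yes

Line 1: three (1), mouse (1), sleeps (1), away (2) → 5 ✓
Line 2: pelican (3), like (1), hummingbird (3) → 7 ✓
Line 3: lightning (2), nowhere (2), dives (1) → 5 ✓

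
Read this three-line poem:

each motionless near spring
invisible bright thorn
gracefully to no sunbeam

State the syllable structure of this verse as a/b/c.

6/6/7

Line 1: "each motionless near spring": 1+3+1+1 = 6
Line 2: "invisible bright thorn": 4+1+1 = 6
Line 3: "gracefully to no sunbeam": 3+1+1+2 = 7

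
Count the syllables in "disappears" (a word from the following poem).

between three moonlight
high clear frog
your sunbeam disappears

3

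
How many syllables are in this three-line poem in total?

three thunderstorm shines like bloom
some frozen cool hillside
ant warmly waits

Line 1: "three thunderstorm shines like bloom": 1+3+1+1+1 = 7
Line 2: "some frozen cool hillside": 1+2+1+2 = 6
Line 3: "ant warmly waits": 1+2+1 = 4
Total: 7 + 6 + 4 = 17

17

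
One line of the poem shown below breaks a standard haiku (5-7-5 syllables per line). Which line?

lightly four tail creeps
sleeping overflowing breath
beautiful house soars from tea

Line 3

Line 1: lightly(2) + four(1) + tail(1) + creeps(1) = 5 ✓
Line 2: sleeping(2) + overflowing(4) + breath(1) = 7 ✓
Line 3: beautiful(3) + house(1) + soars(1) + from(1) + tea(1) = 7 (expected 5)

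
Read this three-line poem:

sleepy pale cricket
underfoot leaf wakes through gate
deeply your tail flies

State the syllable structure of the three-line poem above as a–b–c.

Line 1: sleepy (2), pale (1), cricket (2) → 5
Line 2: underfoot (3), leaf (1), wakes (1), through (1), gate (1) → 7
Line 3: deeply (2), your (1), tail (1), flies (1) → 5

5–7–5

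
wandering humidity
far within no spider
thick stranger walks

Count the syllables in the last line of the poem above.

4

The last line: thick(1) + stranger(2) + walks(1) = 4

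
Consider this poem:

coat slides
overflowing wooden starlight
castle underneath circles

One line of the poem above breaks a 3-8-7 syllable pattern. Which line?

Line 1: coat(1) + slides(1) = 2 (expected 3)
Line 2: overflowing(4) + wooden(2) + starlight(2) = 8 ✓
Line 3: castle(2) + underneath(3) + circles(2) = 7 ✓

Line 1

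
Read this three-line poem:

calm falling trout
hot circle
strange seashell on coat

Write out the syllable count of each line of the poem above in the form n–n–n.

Line 1: "calm falling trout": 1+2+1 = 4
Line 2: "hot circle": 1+2 = 3
Line 3: "strange seashell on coat": 1+2+1+1 = 5

4–3–5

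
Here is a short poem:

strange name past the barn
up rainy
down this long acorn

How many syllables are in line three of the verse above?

Line three: down(1) + this(1) + long(1) + acorn(2) = 5

5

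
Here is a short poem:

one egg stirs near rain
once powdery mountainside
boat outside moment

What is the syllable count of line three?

Line three: boat (1), outside (2), moment (2) → 5

5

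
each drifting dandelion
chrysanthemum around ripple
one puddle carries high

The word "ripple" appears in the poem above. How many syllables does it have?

2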